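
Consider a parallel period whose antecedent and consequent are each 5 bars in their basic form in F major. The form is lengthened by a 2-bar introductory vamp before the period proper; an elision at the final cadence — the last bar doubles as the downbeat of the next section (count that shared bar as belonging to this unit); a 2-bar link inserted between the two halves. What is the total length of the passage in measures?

14 measures

Basic parallel period: 5 + 5 = 10 bars.
10 (basic form) + 2 (introduction) + 2 (link) = 14.
The elision shares a bar with the next section but does not change this unit's count.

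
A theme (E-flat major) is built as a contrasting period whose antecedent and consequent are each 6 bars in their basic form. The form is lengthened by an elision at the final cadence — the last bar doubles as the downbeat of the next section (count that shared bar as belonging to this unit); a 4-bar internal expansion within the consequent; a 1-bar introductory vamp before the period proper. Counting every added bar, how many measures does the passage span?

17 measures

Basic contrasting period: 6 + 6 = 12 bars.
12 (basic form) + 4 (internal expansion) + 1 (introduction) = 17.
The elision shares a bar with the next section but does not change this unit's count.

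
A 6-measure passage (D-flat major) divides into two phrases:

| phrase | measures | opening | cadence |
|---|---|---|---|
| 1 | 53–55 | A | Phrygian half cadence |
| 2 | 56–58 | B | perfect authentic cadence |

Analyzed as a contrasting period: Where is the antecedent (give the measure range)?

measures 53–55

The antecedent is the phrase ending with the weaker cadence (Phrygian half cadence, phrase 1) and the consequent the one ending more conclusively (perfect authentic cadence, phrase 2); the antecedent is mm. 53–55.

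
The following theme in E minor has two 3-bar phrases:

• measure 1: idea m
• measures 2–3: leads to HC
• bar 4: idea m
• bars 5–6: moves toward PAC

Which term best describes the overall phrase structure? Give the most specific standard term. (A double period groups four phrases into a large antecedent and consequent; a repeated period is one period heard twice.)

Phrase 1 ends with a half cadence (weaker) and phrase 2 with a perfect authentic cadence (stronger): antecedent + consequent = a period.
The two phrases open with the same material (m / m), so the period is parallel.

parallel period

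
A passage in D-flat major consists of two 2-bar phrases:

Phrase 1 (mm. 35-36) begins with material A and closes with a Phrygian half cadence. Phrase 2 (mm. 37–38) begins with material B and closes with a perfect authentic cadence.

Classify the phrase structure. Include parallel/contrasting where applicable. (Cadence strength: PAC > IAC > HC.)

Phrase 1 ends with a Phrygian half cadence (weaker) and phrase 2 with a perfect authentic cadence (stronger): antecedent + consequent = a period.
The two phrases open with different material (A / B), so the period is contrasting.

contrasting period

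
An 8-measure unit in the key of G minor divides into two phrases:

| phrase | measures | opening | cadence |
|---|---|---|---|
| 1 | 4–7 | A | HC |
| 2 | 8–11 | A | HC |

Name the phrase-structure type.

repeated phrase

Both phrases have the same opening (A) and the same cadence (half cadence): the second is a restatement, not a consequent, so this is a repeated phrase rather than a period.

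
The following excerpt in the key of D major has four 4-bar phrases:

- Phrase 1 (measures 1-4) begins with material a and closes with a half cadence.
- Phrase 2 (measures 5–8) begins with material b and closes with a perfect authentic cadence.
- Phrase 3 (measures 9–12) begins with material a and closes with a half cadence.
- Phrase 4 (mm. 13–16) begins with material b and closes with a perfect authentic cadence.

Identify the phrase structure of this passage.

The cadence pattern HC–PAC–HC–PAC is weak–strong twice, and phrases 3–4 restate phrases 1–2: a period heard twice, not a double period (which would end weakly at phrase 2).

repeated period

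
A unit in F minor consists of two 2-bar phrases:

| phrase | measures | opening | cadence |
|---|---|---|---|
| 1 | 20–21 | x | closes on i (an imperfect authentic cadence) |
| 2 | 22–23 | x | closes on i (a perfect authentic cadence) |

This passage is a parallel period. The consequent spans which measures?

The antecedent is the phrase ending with the weaker cadence (imperfect authentic cadence, phrase 1) and the consequent the one ending more conclusively (perfect authentic cadence, phrase 2); the consequent is bars 22–23.

measures 22–23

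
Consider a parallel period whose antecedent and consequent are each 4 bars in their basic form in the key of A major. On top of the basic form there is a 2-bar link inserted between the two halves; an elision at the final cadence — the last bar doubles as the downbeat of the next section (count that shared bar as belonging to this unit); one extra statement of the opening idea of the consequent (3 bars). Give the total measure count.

13 measures

Basic parallel period: 4 + 4 = 8 bars.
8 (basic form) + 2 (link) + 3 (extra statement) = 13.
The elision shares a bar with the next section but does not change this unit's count.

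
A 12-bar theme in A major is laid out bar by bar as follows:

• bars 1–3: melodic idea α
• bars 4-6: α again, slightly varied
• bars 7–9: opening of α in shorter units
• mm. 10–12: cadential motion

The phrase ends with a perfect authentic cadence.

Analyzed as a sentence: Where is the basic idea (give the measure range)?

measures 1–3

The presentation of a sentence is the basic idea (bars 1-3) plus its repetition (measures 4–6); the basic idea is therefore mm. 1–3.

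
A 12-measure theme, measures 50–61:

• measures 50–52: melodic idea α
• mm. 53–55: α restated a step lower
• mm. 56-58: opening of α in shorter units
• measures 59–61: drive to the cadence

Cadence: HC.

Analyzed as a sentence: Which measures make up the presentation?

The presentation of a sentence is the basic idea (bars 50-52) plus its repetition (mm. 53–55); the presentation is therefore mm. 50–55.

measures 50–55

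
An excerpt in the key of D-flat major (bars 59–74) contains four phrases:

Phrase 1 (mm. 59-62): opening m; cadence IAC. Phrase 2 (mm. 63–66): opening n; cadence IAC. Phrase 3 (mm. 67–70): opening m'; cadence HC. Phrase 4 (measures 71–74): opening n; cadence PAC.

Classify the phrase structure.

parallel double period

Four phrases in two halves: the first half (bars 59–66) ends with an imperfect authentic cadence, the second (measures 67–74) with a perfect authentic cadence — a large antecedent–consequent pair, i.e. a double period.
Phrase 3 begins with the same material as phrase 1, making it parallel.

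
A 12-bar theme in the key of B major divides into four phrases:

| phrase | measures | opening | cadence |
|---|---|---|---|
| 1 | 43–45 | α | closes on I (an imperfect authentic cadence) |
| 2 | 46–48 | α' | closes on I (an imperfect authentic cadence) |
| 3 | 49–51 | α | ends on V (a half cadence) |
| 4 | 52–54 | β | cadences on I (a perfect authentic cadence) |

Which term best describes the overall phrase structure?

parallel double period

Four phrases in two halves: the first half (bars 43–48) ends with an imperfect authentic cadence, the second (mm. 49–54) with a perfect authentic cadence — a large antecedent–consequent pair, i.e. a double period.
Phrase 3 begins with the same material as phrase 1, making it parallel.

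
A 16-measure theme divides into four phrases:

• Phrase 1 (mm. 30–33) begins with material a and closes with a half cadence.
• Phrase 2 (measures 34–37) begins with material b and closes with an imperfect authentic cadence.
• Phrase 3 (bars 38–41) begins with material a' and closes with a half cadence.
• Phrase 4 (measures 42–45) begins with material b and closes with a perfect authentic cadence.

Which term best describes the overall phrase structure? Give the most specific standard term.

parallel double period

Four phrases in two halves: the first half (measures 30-37) ends with an imperfect authentic cadence, the second (measures 38–45) with a perfect authentic cadence — a large antecedent–consequent pair, i.e. a double period.
Phrase 3 begins with the same material as phrase 1, making it parallel.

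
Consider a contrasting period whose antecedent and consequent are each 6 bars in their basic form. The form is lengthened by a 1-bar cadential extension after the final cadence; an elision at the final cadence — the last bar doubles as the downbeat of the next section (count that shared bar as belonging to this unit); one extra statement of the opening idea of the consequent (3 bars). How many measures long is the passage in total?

16 measures

Basic contrasting period: 6 + 6 = 12 bars.
12 (basic form) + 1 (cadential extension) + 3 (extra statement) = 16.
The elision shares a bar with the next section but does not change this unit's count.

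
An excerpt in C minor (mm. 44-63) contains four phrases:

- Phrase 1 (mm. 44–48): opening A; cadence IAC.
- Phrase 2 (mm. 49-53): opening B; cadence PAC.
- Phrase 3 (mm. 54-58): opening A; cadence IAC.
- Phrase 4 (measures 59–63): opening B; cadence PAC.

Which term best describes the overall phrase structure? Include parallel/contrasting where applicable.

The cadence pattern IAC–PAC–IAC–PAC is weak–strong twice, and phrases 3–4 restate phrases 1–2: a period heard twice, not a double period (which would end weakly at phrase 2).

repeated period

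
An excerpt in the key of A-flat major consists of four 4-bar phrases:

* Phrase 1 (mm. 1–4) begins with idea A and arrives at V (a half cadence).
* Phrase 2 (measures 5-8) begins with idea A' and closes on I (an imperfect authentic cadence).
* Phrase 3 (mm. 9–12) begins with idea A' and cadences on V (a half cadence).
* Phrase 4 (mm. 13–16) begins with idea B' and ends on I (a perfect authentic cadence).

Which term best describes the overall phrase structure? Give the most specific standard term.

parallel double period

Four phrases in two halves: the first half (bars 1–8) ends with an imperfect authentic cadence, the second (mm. 9-16) with a perfect authentic cadence — a large antecedent–consequent pair, i.e. a double period.
Phrase 3 begins with the same material as phrase 1, making it parallel.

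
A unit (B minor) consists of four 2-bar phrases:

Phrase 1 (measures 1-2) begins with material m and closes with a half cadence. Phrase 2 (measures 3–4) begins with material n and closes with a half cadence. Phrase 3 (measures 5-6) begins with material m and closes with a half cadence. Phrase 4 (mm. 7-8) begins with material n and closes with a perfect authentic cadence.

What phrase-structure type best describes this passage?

parallel double period

Four phrases in two halves: the first half (bars 1-4) ends with a half cadence, the second (mm. 5-8) with a perfect authentic cadence — a large antecedent–consequent pair, i.e. a double period.
Phrase 3 begins with the same material as phrase 1, making it parallel.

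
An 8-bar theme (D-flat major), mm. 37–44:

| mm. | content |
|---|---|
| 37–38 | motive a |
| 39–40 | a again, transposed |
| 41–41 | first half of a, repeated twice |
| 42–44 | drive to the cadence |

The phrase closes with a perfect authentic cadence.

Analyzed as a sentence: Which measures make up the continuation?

measures 41–44

After the presentation (bars 37-40), the continuation covers the fragmentation through the cadence: mm. 41–44.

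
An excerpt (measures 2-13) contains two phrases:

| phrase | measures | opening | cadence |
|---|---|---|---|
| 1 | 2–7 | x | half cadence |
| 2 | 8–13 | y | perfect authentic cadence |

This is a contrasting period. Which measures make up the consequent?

The phrase ending with the weaker cadence (half cadence) is the antecedent; the one ending more conclusively (perfect authentic cadence) is the consequent. The consequent is measures 8–13.

measures 8–13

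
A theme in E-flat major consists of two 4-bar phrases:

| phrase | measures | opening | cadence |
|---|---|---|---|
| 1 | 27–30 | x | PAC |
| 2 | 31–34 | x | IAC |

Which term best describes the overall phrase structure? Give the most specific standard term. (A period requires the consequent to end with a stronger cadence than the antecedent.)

phrase group

The second phrase closes with an imperfect authentic cadence, which is not stronger than the first phrase's perfect authentic cadence; without a weak→strong cadential pair there is no antecedent–consequent relationship, so this is a phrase group rather than a period.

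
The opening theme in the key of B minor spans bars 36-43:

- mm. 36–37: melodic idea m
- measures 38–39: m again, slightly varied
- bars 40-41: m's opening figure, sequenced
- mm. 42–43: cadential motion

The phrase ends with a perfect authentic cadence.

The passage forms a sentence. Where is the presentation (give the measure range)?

measures 36–39

The presentation of a sentence is the basic idea (mm. 36-37) plus its repetition (measures 38–39); the presentation is therefore mm. 36–39.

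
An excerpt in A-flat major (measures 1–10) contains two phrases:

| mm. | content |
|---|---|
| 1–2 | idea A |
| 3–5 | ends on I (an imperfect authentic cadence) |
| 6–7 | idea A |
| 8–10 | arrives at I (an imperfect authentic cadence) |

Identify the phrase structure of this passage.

Both phrases have the same opening (A) and the same cadence (imperfect authentic cadence): the second is a restatement, not a consequent, so this is a repeated phrase rather than a period.

repeated phrase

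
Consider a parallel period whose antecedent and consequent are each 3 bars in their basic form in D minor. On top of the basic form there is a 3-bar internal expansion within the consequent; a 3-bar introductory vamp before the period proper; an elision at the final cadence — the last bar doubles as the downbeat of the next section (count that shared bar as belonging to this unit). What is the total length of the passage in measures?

Basic parallel period: 3 + 3 = 6 bars.
6 (basic form) + 3 (internal expansion) + 3 (introduction) = 12.
The elision shares a bar with the next section but does not change this unit's count.

12 measures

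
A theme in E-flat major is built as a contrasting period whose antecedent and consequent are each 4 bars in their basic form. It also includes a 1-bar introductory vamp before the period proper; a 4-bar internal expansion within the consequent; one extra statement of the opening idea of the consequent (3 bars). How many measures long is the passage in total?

16 measures

Basic contrasting period: 4 + 4 = 8 bars.
8 (basic form) + 1 (introduction) + 4 (internal expansion) + 3 (extra statement) = 16.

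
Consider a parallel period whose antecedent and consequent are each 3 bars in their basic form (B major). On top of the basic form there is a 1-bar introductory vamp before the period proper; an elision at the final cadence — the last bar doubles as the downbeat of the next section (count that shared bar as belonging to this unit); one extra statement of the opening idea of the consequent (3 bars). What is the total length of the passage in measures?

10 measures

Basic parallel period: 3 + 3 = 6 bars.
6 (basic form) + 1 (introduction) + 3 (extra statement) = 10.
The elision shares a bar with the next section but does not change this unit's count.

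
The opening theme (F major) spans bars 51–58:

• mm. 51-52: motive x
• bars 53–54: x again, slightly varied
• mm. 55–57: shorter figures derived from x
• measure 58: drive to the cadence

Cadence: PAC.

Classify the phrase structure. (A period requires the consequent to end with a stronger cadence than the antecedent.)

sentence

Basic idea (bars 51–52) + its repetition (bars 53-54) form the presentation; fragmentation and cadence (measures 55–58) form the continuation — the 8-bar whole is a sentence.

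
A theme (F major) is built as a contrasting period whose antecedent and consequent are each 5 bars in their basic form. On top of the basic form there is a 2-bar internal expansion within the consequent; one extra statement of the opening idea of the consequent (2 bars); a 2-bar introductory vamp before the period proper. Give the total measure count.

Basic contrasting period: 5 + 5 = 10 bars.
10 (basic form) + 2 (internal expansion) + 2 (extra statement) + 2 (introduction) = 16.

16 measures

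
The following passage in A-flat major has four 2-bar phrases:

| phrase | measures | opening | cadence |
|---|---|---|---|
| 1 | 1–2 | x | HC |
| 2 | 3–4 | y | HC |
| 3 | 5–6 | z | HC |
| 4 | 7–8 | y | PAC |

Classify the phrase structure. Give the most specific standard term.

Four phrases in two halves: the first half (mm. 1–4) ends with a half cadence, the second (bars 5–8) with a perfect authentic cadence — a large antecedent–consequent pair, i.e. a double period.
Phrase 3 begins with different material from phrase 1, making it contrasting.

contrasting double period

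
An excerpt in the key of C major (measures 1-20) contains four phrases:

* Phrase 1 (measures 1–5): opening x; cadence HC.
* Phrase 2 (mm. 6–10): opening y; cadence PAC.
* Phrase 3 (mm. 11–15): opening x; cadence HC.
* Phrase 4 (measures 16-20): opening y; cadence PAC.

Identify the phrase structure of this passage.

The cadence pattern HC–PAC–HC–PAC is weak–strong twice, and phrases 3–4 restate phrases 1–2: a period heard twice, not a double period (which would end weakly at phrase 2).

repeated period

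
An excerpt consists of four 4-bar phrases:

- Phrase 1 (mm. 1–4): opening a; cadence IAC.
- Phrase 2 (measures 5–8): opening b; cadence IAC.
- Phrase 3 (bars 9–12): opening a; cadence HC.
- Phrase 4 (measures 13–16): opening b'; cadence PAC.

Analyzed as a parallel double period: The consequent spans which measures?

measures 9–16

In a double period the four phrases pair into a large antecedent (phrases 1–2, ending imperfect authentic cadence) and a large consequent (phrases 3–4, ending perfect authentic cadence). The consequent spans measures 9–16.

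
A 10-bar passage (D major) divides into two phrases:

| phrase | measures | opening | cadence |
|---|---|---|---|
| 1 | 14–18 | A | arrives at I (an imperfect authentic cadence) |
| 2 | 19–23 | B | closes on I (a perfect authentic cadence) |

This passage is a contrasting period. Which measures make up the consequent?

measures 19–23

The antecedent is the phrase ending with the weaker cadence (imperfect authentic cadence, phrase 1) and the consequent the one ending more conclusively (perfect authentic cadence, phrase 2); the consequent is bars 19–23.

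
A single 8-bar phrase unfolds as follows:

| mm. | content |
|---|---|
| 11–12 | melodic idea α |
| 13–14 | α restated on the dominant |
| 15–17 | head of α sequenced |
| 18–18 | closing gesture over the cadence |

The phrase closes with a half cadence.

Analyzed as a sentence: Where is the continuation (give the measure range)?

measures 15–18

After the presentation (bars 11–14), the continuation covers the fragmentation through the cadence: mm. 15–18.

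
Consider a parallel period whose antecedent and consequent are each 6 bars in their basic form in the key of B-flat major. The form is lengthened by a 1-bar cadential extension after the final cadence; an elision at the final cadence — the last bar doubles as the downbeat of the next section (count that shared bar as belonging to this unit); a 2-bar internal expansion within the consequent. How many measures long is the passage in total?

15 measures

Basic parallel period: 6 + 6 = 12 bars.
12 (basic form) + 1 (cadential extension) + 2 (internal expansion) = 15.
The elision shares a bar with the next section but does not change this unit's count.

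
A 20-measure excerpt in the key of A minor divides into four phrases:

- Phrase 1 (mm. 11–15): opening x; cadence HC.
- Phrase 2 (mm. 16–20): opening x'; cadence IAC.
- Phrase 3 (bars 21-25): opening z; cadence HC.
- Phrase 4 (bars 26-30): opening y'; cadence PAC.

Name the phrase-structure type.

contrasting double period

Four phrases in two halves: the first half (bars 11-20) ends with an imperfect authentic cadence, the second (bars 21–30) with a perfect authentic cadence — a large antecedent–consequent pair, i.e. a double period.
Phrase 3 begins with different material from phrase 1, making it contrasting.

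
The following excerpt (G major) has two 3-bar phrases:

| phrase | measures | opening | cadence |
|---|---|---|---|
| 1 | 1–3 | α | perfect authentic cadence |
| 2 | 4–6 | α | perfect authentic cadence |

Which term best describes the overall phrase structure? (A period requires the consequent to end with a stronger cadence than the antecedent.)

Both phrases have the same opening (α) and the same cadence (perfect authentic cadence): the second is a restatement, not a consequent, so this is a repeated phrase rather than a period.

repeated phrase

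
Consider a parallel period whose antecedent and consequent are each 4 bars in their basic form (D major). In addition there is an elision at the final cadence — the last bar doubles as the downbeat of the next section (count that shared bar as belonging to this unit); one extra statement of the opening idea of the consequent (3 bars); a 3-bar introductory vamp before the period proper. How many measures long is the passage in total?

Basic parallel period: 4 + 4 = 8 bars.
8 (basic form) + 3 (extra statement) + 3 (introduction) = 14.
The elision shares a bar with the next section but does not change this unit's count.

14 measures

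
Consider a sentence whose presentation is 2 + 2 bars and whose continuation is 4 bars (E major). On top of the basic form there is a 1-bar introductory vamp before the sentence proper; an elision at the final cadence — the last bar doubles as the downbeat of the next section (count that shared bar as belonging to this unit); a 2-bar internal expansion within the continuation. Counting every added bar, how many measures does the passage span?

11 measures

Basic sentence: 2 + 2 + 4 = 8 bars.
8 (basic form) + 1 (introduction) + 2 (internal expansion) = 11.
The elision shares a bar with the next section but does not change this unit's count.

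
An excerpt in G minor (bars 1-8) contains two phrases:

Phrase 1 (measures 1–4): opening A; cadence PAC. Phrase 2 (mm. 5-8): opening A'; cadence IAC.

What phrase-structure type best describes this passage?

The second phrase closes with an imperfect authentic cadence, which is not stronger than the first phrase's perfect authentic cadence; without a weak→strong cadential pair there is no antecedent–consequent relationship, so this is a phrase group rather than a period.

phrase group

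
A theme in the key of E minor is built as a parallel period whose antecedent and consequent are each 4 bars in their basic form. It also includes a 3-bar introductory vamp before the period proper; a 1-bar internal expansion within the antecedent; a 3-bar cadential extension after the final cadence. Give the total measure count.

Basic parallel period: 4 + 4 = 8 bars.
8 (basic form) + 3 (introduction) + 1 (internal expansion) + 3 (cadential extension) = 15.

15 measures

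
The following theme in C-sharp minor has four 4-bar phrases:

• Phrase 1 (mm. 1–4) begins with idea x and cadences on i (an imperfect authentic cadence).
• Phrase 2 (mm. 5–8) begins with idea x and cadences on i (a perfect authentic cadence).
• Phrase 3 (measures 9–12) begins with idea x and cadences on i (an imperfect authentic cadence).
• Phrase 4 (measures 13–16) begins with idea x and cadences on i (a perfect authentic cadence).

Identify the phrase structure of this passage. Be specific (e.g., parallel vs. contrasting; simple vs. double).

The cadence pattern IAC–PAC–IAC–PAC is weak–strong twice, and phrases 3–4 restate phrases 1–2: a period heard twice, not a double period (which would end weakly at phrase 2).

repeated period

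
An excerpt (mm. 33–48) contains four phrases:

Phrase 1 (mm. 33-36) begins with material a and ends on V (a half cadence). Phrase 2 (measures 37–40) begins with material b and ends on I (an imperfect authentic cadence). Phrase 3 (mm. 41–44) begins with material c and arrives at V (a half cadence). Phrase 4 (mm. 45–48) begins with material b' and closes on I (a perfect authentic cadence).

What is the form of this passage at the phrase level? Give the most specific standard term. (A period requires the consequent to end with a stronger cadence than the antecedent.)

Four phrases in two halves: the first half (measures 33–40) ends with an imperfect authentic cadence, the second (mm. 41–48) with a perfect authentic cadence — a large antecedent–consequent pair, i.e. a double period.
Phrase 3 begins with different material from phrase 1, making it contrasting.

contrasting double period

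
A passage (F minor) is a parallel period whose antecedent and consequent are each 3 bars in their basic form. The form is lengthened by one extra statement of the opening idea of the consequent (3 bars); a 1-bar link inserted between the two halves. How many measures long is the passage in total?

10 measures

Basic parallel period: 3 + 3 = 6 bars.
6 (basic form) + 3 (extra statement) + 1 (link) = 10.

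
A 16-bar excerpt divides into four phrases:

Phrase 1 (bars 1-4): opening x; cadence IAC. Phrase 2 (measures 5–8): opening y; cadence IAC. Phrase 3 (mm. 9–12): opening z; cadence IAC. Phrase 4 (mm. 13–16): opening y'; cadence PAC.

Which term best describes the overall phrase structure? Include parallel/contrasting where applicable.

Four phrases in two halves: the first half (mm. 1–8) ends with an imperfect authentic cadence, the second (mm. 9-16) with a perfect authentic cadence — a large antecedent–consequent pair, i.e. a double period.
Phrase 3 begins with different material from phrase 1, making it contrasting.

contrasting double period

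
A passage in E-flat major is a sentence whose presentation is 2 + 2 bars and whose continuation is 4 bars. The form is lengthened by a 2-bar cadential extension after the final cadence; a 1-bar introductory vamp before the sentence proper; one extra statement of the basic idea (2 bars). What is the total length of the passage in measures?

13 measures

Basic sentence: 2 + 2 + 4 = 8 bars.
8 (basic form) + 2 (cadential extension) + 1 (introduction) + 2 (extra statement) = 13.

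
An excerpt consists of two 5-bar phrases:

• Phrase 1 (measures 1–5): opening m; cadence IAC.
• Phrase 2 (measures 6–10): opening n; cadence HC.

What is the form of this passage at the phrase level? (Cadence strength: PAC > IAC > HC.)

phrase group

The second phrase closes with a half cadence, which is not stronger than the first phrase's imperfect authentic cadence; without a weak→strong cadential pair there is no antecedent–consequent relationship, so this is a phrase group rather than a period.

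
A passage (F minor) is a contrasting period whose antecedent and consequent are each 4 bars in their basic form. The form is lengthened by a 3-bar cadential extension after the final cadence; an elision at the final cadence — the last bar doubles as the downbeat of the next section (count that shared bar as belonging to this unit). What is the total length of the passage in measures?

11 measures

Basic contrasting period: 4 + 4 = 8 bars.
8 (basic form) + 3 (cadential extension) = 11.
The elision shares a bar with the next section but does not change this unit's count.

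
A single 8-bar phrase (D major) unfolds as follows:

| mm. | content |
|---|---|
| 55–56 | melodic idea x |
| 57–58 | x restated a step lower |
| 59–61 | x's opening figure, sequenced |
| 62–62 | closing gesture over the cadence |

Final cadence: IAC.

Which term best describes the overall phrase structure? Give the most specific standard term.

sentence

Basic idea (mm. 55–56) + its repetition (bars 57–58) form the presentation; fragmentation and cadence (mm. 59–62) form the continuation — the 8-bar whole is a sentence.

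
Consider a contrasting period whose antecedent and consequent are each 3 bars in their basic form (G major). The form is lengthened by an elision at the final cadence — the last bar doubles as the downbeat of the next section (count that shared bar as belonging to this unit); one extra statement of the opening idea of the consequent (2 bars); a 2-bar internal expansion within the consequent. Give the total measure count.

Basic contrasting period: 3 + 3 = 6 bars.
6 (basic form) + 2 (extra statement) + 2 (internal expansion) = 10.
The elision shares a bar with the next section but does not change this unit's count.

10 measures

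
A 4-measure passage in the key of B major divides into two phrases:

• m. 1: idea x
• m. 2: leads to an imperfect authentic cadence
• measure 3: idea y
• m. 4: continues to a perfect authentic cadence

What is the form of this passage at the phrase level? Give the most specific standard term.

contrasting period

Phrase 1 ends with an imperfect authentic cadence (weaker) and phrase 2 with a perfect authentic cadence (stronger): antecedent + consequent = a period.
The two phrases open with different material (x / y), so the period is contrasting.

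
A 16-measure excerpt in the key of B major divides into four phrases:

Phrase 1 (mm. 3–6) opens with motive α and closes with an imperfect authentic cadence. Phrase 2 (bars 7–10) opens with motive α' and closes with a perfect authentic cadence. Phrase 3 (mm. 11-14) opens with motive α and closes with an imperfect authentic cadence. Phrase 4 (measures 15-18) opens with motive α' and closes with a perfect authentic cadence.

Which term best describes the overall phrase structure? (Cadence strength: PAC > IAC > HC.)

The cadence pattern IAC–PAC–IAC–PAC is weak–strong twice, and phrases 3–4 restate phrases 1–2: a period heard twice, not a double period (which would end weakly at phrase 2).

repeated period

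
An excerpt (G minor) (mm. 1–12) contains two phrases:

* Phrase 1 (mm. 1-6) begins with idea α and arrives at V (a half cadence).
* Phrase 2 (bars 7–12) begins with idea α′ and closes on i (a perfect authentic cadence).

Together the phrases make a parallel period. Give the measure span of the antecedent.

measures 1–6

The phrase ending with the weaker cadence (half cadence) is the antecedent; the one ending more conclusively (perfect authentic cadence) is the consequent. The antecedent is measures 1–6.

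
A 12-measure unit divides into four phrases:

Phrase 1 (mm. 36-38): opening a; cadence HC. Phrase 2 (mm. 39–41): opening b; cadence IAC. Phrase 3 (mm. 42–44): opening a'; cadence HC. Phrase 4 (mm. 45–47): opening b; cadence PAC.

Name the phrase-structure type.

Four phrases in two halves: the first half (bars 36-41) ends with an imperfect authentic cadence, the second (measures 42-47) with a perfect authentic cadence — a large antecedent–consequent pair, i.e. a double period.
Phrase 3 begins with the same material as phrase 1, making it parallel.

parallel double period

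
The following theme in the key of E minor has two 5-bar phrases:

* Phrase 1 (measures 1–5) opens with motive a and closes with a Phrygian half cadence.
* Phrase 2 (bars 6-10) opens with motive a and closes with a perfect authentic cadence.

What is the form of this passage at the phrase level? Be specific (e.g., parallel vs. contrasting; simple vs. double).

parallel period

Phrase 1 ends with a Phrygian half cadence (weaker) and phrase 2 with a perfect authentic cadence (stronger): antecedent + consequent = a period.
The two phrases open with the same material (a / a), so the period is parallel.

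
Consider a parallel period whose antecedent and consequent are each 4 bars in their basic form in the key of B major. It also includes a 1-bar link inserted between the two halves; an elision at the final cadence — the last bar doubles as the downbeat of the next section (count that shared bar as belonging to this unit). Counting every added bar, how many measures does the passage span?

Basic parallel period: 4 + 4 = 8 bars.
8 (basic form) + 1 (link) = 9.
The elision shares a bar with the next section but does not change this unit's count.

9 measures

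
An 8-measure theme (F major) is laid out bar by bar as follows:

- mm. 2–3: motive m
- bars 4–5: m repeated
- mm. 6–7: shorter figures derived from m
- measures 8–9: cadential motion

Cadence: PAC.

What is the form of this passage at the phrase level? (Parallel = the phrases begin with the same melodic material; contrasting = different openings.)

sentence

Basic idea (mm. 2–3) + its repetition (measures 4–5) form the presentation; fragmentation and cadence (mm. 6–9) form the continuation — the 8-bar whole is a sentence.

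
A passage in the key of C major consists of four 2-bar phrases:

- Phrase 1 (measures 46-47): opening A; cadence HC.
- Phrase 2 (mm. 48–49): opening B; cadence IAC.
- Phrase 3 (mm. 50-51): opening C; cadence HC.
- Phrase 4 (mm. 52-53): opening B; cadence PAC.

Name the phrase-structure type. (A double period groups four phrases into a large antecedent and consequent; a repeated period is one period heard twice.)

Four phrases in two halves: the first half (bars 46–49) ends with an imperfect authentic cadence, the second (mm. 50–53) with a perfect authentic cadence — a large antecedent–consequent pair, i.e. a double period.
Phrase 3 begins with different material from phrase 1, making it contrasting.

contrasting double period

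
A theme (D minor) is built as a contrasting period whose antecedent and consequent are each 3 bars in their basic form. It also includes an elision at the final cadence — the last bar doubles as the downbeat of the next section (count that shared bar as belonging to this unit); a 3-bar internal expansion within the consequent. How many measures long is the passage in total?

Basic contrasting period: 3 + 3 = 6 bars.
6 (basic form) + 3 (internal expansion) = 9.
The elision shares a bar with the next section but does not change this unit's count.

9 measures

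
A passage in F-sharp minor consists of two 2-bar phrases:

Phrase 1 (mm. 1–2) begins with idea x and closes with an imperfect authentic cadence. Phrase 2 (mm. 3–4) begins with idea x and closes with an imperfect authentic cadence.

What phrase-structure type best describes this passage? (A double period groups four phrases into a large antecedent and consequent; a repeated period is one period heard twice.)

repeated phrase

Both phrases have the same opening (x) and the same cadence (imperfect authentic cadence): the second is a restatement, not a consequent, so this is a repeated phrase rather than a period.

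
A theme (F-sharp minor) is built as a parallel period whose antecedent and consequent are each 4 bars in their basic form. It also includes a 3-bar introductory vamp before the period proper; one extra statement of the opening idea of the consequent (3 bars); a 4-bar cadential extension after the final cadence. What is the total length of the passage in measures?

18 measures

Basic parallel period: 4 + 4 = 8 bars.
8 (basic form) + 3 (introduction) + 3 (extra statement) + 4 (cadential extension) = 18.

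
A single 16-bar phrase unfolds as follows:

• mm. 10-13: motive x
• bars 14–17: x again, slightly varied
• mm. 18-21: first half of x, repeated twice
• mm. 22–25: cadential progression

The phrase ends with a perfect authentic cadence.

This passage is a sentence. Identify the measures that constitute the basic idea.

measures 10–13

The presentation of a sentence is the basic idea (mm. 10-13) plus its repetition (measures 14–17); the basic idea is therefore mm. 10–13.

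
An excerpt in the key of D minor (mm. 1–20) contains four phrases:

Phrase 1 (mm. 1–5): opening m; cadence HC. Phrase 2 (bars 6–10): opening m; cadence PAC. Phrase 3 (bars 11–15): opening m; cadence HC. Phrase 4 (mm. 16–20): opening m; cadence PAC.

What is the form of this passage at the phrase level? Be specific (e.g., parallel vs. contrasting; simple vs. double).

The cadence pattern HC–PAC–HC–PAC is weak–strong twice, and phrases 3–4 restate phrases 1–2: a period heard twice, not a double period (which would end weakly at phrase 2).

repeated period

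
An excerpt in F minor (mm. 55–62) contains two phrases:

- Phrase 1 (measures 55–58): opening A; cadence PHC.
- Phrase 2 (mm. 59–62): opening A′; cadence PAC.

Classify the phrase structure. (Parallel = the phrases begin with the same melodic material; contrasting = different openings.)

Phrase 1 ends with a Phrygian half cadence (weaker) and phrase 2 with a perfect authentic cadence (stronger): antecedent + consequent = a period.
The two phrases open with the same material (A / A′), so the period is parallel.

parallel period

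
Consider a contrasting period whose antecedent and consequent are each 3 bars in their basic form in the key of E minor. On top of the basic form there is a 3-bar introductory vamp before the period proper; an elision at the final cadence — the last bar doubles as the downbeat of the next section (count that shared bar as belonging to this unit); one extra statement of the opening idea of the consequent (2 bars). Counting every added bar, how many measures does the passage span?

11 measures

Basic contrasting period: 3 + 3 = 6 bars.
6 (basic form) + 3 (introduction) + 2 (extra statement) = 11.
The elision shares a bar with the next section but does not change this unit's count.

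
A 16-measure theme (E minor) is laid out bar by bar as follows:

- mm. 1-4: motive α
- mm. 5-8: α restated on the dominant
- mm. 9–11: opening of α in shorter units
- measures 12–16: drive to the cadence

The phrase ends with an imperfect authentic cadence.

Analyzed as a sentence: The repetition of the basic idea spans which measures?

The presentation of a sentence is the basic idea (mm. 1-4) plus its repetition (mm. 5–8); the repetition of the basic idea is therefore measures 5-8.

measures 5–8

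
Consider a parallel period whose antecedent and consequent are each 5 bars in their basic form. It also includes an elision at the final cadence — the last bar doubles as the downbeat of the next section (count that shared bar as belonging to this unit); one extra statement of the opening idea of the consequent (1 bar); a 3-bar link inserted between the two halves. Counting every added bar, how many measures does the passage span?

Basic parallel period: 5 + 5 = 10 bars.
10 (basic form) + 1 (extra statement) + 3 (link) = 14.
The elision shares a bar with the next section but does not change this unit's count.

14 measures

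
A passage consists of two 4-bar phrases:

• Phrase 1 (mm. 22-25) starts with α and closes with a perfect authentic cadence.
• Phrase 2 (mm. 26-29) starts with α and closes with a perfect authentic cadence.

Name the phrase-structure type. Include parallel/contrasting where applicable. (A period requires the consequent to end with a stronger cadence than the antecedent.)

repeated phrase

Both phrases have the same opening (α) and the same cadence (perfect authentic cadence): the second is a restatement, not a consequent, so this is a repeated phrase rather than a period.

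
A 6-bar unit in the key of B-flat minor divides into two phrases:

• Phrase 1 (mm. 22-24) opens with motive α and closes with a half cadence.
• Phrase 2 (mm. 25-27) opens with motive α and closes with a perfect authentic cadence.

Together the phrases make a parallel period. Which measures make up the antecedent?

measures 22–24

The phrase ending with the weaker cadence (half cadence) is the antecedent; the one ending more conclusively (perfect authentic cadence) is the consequent. The antecedent is measures 22–24.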